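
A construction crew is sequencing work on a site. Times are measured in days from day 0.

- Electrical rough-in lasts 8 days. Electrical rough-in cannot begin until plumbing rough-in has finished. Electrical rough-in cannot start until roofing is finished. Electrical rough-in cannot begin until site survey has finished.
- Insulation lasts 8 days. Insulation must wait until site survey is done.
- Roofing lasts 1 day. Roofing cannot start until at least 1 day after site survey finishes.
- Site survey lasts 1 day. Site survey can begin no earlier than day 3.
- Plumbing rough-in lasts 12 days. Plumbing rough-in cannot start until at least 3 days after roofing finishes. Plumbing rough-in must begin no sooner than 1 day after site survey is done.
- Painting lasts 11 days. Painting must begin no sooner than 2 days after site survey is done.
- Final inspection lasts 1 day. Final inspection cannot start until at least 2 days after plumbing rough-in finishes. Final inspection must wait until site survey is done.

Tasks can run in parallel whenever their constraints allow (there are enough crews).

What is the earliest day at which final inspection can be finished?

Site survey cannot begin until its own release at day 3. It runs from day 3 to 3 + 1 = day 4.
Roofing cannot begin until site survey (finishes day 4, plus 1-day gap → day 5). It runs from day 5 to 5 + 1 = day 6.
For plumbing rough-in: roofing (finishes day 6, plus 3-day gap → day 9); site survey (finishes day 4, plus 1-day gap → day 5). Taking the maximum gives a start of day 9, and it finishes at 9 + 12 = day 21.
Final inspection has to wait for plumbing rough-in (finishes day 21, plus 2-day gap → day 23); site survey (finishes day 4). The latest of these is day 23, so final inspection runs day 23 to 23 + 1 = day 24.

24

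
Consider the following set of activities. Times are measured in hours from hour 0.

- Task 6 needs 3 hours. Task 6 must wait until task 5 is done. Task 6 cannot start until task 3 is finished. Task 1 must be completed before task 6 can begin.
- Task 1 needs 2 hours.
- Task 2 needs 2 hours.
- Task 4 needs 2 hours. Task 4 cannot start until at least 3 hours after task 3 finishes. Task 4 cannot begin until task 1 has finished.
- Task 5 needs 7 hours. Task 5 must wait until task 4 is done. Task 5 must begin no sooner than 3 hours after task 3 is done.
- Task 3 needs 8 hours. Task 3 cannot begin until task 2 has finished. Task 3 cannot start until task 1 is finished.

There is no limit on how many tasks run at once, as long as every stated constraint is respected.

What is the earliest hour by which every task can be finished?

25

Task 2 can start immediately at hour 0; it finishes at hour 2.
Task 1 has no prerequisites, so it starts at hour 0 and finishes at hour 2.
For task 3: task 2 (finishes hour 2); task 1 (finishes hour 2). Taking the maximum gives a start of hour 2, and it finishes at 2 + 8 = hour 10.
Task 4 has to wait for task 3 (finishes hour 10, plus 3-hour gap → hour 13); task 1 (finishes hour 2). The latest of these is hour 13, so task 4 runs hour 13 to 13 + 2 = hour 15.
For task 5: task 4 (finishes hour 15); task 3 (finishes hour 10, plus 3-hour gap → hour 13). Taking the maximum gives a start of hour 15, and it finishes at 15 + 7 = hour 22.
For task 6: task 5 (finishes hour 22); task 3 (finishes hour 10); task 1 (finishes hour 2). Taking the maximum gives a start of hour 22, and it finishes at 22 + 3 = hour 25.
All tasks are finished once the last one completes. Finish times: Task 1 at 2, Task 2 at 2, Task 3 at 10, Task 4 at 15, Task 5 at 22, Task 6 at 25. The latest is hour 25.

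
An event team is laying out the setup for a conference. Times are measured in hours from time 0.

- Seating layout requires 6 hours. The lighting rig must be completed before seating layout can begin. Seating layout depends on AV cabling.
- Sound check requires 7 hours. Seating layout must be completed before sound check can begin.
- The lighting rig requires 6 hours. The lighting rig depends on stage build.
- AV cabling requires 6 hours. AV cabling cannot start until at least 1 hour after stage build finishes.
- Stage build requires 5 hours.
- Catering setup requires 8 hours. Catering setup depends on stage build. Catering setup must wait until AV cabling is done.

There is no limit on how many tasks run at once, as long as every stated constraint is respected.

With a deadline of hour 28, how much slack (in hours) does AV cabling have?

Stage build has no prerequisites, so it starts at hour 0 and finishes at hour 5.
AV cabling cannot begin until stage build (finishes hour 5, plus 1-hour gap → hour 6). It runs from hour 6 to 6 + 6 = hour 12.

Working backward from the deadline:
Sound check must finish by hour 28; it takes 7 hours, so it must start by 28 − 7 = hour 21.
Seating layout feeds into sound check (must start by hour 21); so seating layout must finish by hour 21 and therefore start by hour 15.
Catering setup has no dependents, so it just needs to finish by hour 28. Starting by 28 − 8 = hour 20 achieves that.
AV cabling must finish in time for seating layout (must start by hour 15); catering setup (must start by hour 20). The tightest is hour 15, so AV cabling must start by 15 − 6 = hour 9.
So AV cabling can start as early as hour 6 and as late as hour 9, giving 9 − 6 = 3 hours of slack.

3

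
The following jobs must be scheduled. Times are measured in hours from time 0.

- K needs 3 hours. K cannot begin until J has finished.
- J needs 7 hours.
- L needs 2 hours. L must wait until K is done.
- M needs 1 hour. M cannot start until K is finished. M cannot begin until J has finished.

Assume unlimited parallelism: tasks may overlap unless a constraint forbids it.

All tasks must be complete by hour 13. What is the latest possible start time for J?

1

L must finish by hour 13; it takes 2 hours, so it must start by 13 − 2 = hour 11.
To finish by hour 13, M (duration 1) must start no later than hour 12.
K has several dependents: L (must start by hour 11); M (must start by hour 12). The earliest of those limits is hour 11, so K must start by 11 − 3 = hour 8.
J must finish in time for K (must start by hour 8); M (must start by hour 12). The tightest is hour 8, so J must start by 8 − 7 = hour 1.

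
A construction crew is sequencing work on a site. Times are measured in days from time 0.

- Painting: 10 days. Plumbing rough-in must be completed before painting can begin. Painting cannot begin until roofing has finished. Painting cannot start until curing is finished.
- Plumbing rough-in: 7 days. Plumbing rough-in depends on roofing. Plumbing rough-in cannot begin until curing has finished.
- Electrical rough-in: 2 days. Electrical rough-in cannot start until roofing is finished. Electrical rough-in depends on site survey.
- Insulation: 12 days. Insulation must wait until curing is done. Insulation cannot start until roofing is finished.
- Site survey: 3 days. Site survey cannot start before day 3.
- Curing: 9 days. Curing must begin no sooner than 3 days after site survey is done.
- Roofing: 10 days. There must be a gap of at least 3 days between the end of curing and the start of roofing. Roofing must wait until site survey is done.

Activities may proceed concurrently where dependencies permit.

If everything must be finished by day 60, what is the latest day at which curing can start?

To finish by day 60, painting (duration 10) must start no later than day 50.
Plumbing rough-in has to be done before painting (must start by day 50). That means finishing by day 50, i.e. starting by 50 − 7 = day 43.
Electrical rough-in has no dependents, so it just needs to finish by day 60. Starting by 60 − 2 = day 58 achieves that.
Nothing follows insulation; the deadline of day 60 is its only limit. It must start by 60 − 12 = day 48.
Roofing has several dependents: plumbing rough-in (must start by day 43); electrical rough-in (must start by day 58); insulation (must start by day 48); painting (must start by day 50). The earliest of those limits is day 43, so roofing must start by 43 − 10 = day 33.
For curing: roofing (must start by day 33, minus 3-day gap → day 30); plumbing rough-in (must start by day 43); insulation (must start by day 48); painting (must start by day 50). The most restrictive is day 30; with a 9-day duration, curing must start by day 21.

21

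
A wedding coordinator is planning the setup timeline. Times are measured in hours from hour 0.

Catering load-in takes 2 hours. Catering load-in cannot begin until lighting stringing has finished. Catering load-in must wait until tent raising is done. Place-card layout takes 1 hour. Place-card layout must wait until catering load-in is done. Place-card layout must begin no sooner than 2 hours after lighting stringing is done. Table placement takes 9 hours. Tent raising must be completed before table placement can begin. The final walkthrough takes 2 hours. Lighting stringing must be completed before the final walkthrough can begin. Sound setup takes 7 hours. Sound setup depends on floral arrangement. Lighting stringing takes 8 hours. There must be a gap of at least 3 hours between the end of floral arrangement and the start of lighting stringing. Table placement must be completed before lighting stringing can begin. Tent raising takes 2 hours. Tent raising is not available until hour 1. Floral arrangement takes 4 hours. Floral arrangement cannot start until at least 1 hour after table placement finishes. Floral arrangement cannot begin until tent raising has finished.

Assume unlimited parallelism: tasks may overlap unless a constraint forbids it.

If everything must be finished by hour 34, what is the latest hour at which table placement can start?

Place-card layout must finish by hour 34; it takes 1 hour, so it must start by 34 − 1 = hour 33.
Catering load-in has to be done before place-card layout (must start by hour 33). That means finishing by hour 33, i.e. starting by 33 − 2 = hour 31.
The final walkthrough has no dependents, so it just needs to finish by hour 34. Starting by 34 − 2 = hour 32 achieves that.
Lighting stringing must finish in time for catering load-in (must start by hour 31); place-card layout (must start by hour 33, minus 2-hour gap → hour 31); the final walkthrough (must start by hour 32). The tightest is hour 31, so lighting stringing must start by 31 − 8 = hour 23.
Nothing follows sound setup; the deadline of hour 34 is its only limit. It must start by 34 − 7 = hour 27.
Floral arrangement has several dependents: lighting stringing (must start by hour 23, minus 3-hour gap → hour 20); sound setup (must start by hour 27). The earliest of those limits is hour 20, so floral arrangement must start by 20 − 4 = hour 16.
Table placement has several dependents: floral arrangement (must start by hour 16, minus 1-hour gap → hour 15); lighting stringing (must start by hour 23). The earliest of those limits is hour 15, so table placement must start by 15 − 9 = hour 6.

6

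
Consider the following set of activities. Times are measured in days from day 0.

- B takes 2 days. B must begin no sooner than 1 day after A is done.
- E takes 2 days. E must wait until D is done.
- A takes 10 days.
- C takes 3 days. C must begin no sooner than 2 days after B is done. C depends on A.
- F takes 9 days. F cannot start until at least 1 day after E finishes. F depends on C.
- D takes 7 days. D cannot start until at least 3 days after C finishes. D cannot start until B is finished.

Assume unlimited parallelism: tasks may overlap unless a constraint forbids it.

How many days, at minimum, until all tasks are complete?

A can start immediately at day 0; it finishes at day 10.
After A (finishes day 10, plus 1-day gap → day 11), B can start at day 11 and finishes at day 13.
C needs all of B (finishes day 13, plus 2-day gap → day 15); A (finishes day 10). That puts its earliest start at day 15; it finishes at 15 + 3 = day 18.
D cannot start until C (finishes day 18, plus 3-day gap → day 21); B (finishes day 13). The controlling bound is day 21, so D finishes at 21 + 7 = day 28.
E cannot begin until D (finishes day 28). It runs from day 28 to 28 + 2 = day 30.
F has to wait for E (finishes day 30, plus 1-day gap → day 31); C (finishes day 18). The latest of these is day 31, so F runs day 31 to 31 + 9 = day 40.
All tasks are finished once the last one completes. Finish times: A at 10, B at 13, C at 18, D at 28, E at 30, F at 40. The latest is day 40.

40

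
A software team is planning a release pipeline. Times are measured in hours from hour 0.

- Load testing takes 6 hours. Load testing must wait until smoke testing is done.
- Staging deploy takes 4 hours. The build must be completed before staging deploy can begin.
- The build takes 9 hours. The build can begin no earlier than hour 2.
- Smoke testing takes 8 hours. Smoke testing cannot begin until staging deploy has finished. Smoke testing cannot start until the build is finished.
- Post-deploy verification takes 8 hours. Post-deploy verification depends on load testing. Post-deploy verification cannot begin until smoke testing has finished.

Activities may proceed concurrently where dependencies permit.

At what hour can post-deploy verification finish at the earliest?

The build waits on its own release at hour 2, so it starts at hour 2 and finishes at 2 + 9 = hour 11.
Staging deploy waits on the build (finishes hour 11), so it starts at hour 11 and finishes at 11 + 4 = hour 15.
Smoke testing has to wait for staging deploy (finishes hour 15); the build (finishes hour 11). The latest of these is hour 15, so smoke testing runs hour 15 to 15 + 8 = hour 23.
After smoke testing (finishes hour 23), load testing can start at hour 23 and finishes at hour 29.
Post-deploy verification has to wait for load testing (finishes hour 29); smoke testing (finishes hour 23). The latest of these is hour 29, so post-deploy verification runs hour 29 to 29 + 8 = hour 37.

37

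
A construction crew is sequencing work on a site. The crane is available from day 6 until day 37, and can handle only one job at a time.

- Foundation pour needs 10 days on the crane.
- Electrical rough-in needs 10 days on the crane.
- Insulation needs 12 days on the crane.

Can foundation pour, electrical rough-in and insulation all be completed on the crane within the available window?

No

The crane window is 37 − 6 = 31 days.
Running back to back, the jobs need 10 + 10 + 12 = 32 days on the crane.
Since 32 > 31, they cannot all fit.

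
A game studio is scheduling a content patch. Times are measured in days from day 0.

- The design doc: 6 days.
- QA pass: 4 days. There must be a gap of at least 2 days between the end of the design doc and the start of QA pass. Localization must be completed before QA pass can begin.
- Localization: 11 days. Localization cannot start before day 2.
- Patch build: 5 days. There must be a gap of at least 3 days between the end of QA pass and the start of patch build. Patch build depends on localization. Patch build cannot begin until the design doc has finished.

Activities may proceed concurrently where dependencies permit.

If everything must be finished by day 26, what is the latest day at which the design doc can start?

6

Nothing follows patch build; the deadline of day 26 is its only limit. It must start by 26 − 5 = day 21.
QA pass has to be done before patch build (must start by day 21, minus 3-day gap → day 18). That means finishing by day 18, i.e. starting by 18 − 4 = day 14.
For the design doc: QA pass (must start by day 14, minus 2-day gap → day 12); patch build (must start by day 21). The most restrictive is day 12; with a 6-day duration, the design doc must start by day 6.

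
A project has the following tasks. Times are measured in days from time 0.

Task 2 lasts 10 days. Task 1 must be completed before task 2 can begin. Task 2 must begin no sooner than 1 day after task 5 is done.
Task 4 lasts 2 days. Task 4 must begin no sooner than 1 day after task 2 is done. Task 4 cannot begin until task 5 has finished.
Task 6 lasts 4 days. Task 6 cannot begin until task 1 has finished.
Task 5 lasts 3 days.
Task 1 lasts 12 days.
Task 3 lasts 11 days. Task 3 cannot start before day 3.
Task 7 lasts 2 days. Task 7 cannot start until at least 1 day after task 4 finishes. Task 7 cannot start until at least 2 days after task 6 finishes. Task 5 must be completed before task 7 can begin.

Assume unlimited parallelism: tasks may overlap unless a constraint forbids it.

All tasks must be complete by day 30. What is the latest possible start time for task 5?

Task 7 must finish by day 30; it takes 2 days, so it must start by 30 − 2 = day 28.
Task 4 has to be done before task 7 (must start by day 28, minus 1-day gap → day 27). That means finishing by day 27, i.e. starting by 27 − 2 = day 25.
Task 2 feeds into task 4 (must start by day 25, minus 1-day gap → day 24); so task 2 must finish by day 24 and therefore start by day 14.
Task 5 feeds task 2 (must start by day 14, minus 1-day gap → day 13); task 4 (must start by day 25); task 7 (must start by day 28). Taking the minimum, task 5 must finish by day 13 and start by 13 − 3 = day 10.

10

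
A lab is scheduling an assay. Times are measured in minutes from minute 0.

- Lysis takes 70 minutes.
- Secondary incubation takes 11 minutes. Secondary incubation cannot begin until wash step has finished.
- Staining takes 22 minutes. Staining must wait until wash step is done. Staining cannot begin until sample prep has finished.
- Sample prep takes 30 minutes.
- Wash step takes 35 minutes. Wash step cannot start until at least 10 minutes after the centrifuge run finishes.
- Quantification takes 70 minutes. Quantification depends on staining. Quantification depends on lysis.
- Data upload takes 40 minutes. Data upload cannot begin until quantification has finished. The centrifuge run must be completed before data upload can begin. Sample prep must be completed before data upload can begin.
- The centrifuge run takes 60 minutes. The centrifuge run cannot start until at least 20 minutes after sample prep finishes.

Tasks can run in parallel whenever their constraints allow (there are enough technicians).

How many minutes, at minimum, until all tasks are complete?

Lysis has no prerequisites, so it starts at minute 0 and finishes at minute 70.
Nothing blocks sample prep, so it runs from minute 0 to minute 30.
The centrifuge run waits on sample prep (finishes minute 30, plus 20-minute gap → minute 50), so it starts at minute 50 and finishes at 50 + 60 = minute 110.
After the centrifuge run (finishes minute 110, plus 10-minute gap → minute 120), wash step can start at minute 120 and finishes at minute 155.
Secondary incubation waits on wash step (finishes minute 155), so it starts at minute 155 and finishes at 155 + 11 = minute 166.
Staining needs all of wash step (finishes minute 155); sample prep (finishes minute 30). That puts its earliest start at minute 155; it finishes at 155 + 22 = minute 177.
Quantification has to wait for staining (finishes minute 177); lysis (finishes minute 70). The latest of these is minute 177, so quantification runs minute 177 to 177 + 70 = minute 247.
For data upload: quantification (finishes minute 247); the centrifuge run (finishes minute 110); sample prep (finishes minute 30). Taking the maximum gives a start of minute 247, and it finishes at 247 + 40 = minute 287.
All tasks are finished once the last one completes. Finish times: Sample prep at 30, Lysis at 70, The centrifuge run at 110, Wash step at 155, Staining at 177, Secondary incubation at 166, Quantification at 247, Data upload at 287. The latest is minute 287.

287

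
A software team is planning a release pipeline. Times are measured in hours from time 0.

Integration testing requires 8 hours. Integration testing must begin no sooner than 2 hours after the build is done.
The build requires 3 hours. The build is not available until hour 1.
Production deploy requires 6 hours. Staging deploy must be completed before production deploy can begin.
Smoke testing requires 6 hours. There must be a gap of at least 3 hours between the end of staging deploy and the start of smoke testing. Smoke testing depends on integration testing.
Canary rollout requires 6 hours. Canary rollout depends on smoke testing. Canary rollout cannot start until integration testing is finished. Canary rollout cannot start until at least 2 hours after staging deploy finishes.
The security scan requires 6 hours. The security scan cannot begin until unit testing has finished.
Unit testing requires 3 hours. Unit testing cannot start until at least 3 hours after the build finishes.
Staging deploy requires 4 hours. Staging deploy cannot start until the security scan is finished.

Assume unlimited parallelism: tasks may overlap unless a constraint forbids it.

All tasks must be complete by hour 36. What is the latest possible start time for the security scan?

Canary rollout has no dependents, so it just needs to finish by hour 36. Starting by 36 − 6 = hour 30 achieves that.
Smoke testing has to be done before canary rollout (must start by hour 30). That means finishing by hour 30, i.e. starting by 30 − 6 = hour 24.
Nothing follows production deploy; the deadline of hour 36 is its only limit. It must start by 36 − 6 = hour 30.
Staging deploy must finish in time for smoke testing (must start by hour 24, minus 3-hour gap → hour 21); canary rollout (must start by hour 30, minus 2-hour gap → hour 28); production deploy (must start by hour 30). The tightest is hour 21, so staging deploy must start by 21 − 4 = hour 17.
The security scan must finish before staging deploy (must start by hour 17). With a 6-hour duration, the security scan must start by 17 − 6 = hour 11.

11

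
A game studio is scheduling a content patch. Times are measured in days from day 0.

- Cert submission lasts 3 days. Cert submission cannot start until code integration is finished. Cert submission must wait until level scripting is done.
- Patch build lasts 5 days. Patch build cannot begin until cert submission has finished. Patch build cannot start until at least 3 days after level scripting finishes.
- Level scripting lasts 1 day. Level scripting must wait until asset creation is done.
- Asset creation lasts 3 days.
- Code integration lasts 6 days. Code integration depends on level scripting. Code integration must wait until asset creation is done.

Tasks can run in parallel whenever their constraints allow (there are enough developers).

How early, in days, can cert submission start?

10

Nothing blocks asset creation, so it runs from day 0 to day 3.
Level scripting waits on asset creation (finishes day 3), so it starts at day 3 and finishes at 3 + 1 = day 4.
Code integration needs all of level scripting (finishes day 4); asset creation (finishes day 3). That puts its earliest start at day 4; it finishes at 4 + 6 = day 10.
Cert submission waits on code integration (finishes day 10); level scripting (finishes day 4). The latest of these is day 10, which is the earliest cert submission can start.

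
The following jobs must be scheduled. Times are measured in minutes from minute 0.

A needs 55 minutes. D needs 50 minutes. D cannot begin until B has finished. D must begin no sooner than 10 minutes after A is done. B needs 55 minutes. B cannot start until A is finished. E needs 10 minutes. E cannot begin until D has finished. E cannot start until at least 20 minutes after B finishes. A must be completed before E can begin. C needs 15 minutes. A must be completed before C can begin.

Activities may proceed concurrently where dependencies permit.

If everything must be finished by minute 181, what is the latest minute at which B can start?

E must finish by minute 181; it takes 10 minutes, so it must start by 181 − 10 = minute 171.
D feeds into E (must start by minute 171); so D must finish by minute 171 and therefore start by minute 121.
B must finish in time for D (must start by minute 121); E (must start by minute 171, minus 20-minute gap → minute 151). The tightest is minute 121, so B must start by 121 − 55 = minute 66.

66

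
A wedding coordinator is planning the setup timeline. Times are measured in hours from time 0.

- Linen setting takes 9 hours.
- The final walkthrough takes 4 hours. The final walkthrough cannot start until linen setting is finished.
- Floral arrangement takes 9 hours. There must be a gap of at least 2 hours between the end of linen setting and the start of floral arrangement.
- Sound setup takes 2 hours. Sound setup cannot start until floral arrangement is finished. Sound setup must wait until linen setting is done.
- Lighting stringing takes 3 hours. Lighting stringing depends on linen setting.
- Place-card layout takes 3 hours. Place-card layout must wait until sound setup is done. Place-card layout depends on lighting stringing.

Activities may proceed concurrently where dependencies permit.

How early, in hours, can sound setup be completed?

Linen setting can start immediately at hour 0; it finishes at hour 9.
Floral arrangement cannot begin until linen setting (finishes hour 9, plus 2-hour gap → hour 11). It runs from hour 11 to 11 + 9 = hour 20.
Sound setup needs all of floral arrangement (finishes hour 20); linen setting (finishes hour 9). That puts its earliest start at hour 20; it finishes at 20 + 2 = hour 22.

22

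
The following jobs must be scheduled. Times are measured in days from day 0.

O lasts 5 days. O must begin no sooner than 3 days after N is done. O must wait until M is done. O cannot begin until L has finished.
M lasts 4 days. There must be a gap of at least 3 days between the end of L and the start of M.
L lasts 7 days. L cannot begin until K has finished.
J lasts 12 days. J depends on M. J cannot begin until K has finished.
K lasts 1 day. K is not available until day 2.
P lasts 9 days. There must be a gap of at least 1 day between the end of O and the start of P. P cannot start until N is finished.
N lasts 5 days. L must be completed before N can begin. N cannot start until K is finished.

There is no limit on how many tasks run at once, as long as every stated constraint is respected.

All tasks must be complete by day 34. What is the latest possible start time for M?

15

Nothing follows J; the deadline of day 34 is its only limit. It must start by 34 − 12 = day 22.
Nothing follows P; the deadline of day 34 is its only limit. It must start by 34 − 9 = day 25.
Since P (must start by day 25, minus 1-day gap → day 24) depends on it, O must finish by day 24. Backing off its 5-day duration gives a latest start of day 19.
M feeds J (must start by day 22); O (must start by day 19). Taking the minimum, M must finish by day 19 and start by 19 − 4 = day 15.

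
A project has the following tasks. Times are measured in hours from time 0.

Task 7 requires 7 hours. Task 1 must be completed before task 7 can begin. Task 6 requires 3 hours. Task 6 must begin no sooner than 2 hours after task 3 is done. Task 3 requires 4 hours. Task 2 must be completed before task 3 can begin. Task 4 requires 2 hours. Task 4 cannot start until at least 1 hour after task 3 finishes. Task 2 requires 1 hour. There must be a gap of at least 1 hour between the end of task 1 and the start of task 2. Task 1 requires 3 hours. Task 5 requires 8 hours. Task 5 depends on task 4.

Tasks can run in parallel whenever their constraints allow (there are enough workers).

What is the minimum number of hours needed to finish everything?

20

Task 1 can start immediately at hour 0; it finishes at hour 3.
After task 1 (finishes hour 3), task 7 can start at hour 3 and finishes at hour 10.
Task 2 waits on task 1 (finishes hour 3, plus 1-hour gap → hour 4), so it starts at hour 4 and finishes at 4 + 1 = hour 5.
Task 3 waits on task 2 (finishes hour 5), so it starts at hour 5 and finishes at 5 + 4 = hour 9.
Task 6 waits on task 3 (finishes hour 9, plus 2-hour gap → hour 11), so it starts at hour 11 and finishes at 11 + 3 = hour 14.
Task 4 waits on task 3 (finishes hour 9, plus 1-hour gap → hour 10), so it starts at hour 10 and finishes at 10 + 2 = hour 12.
Task 5 cannot begin until task 4 (finishes hour 12). It runs from hour 12 to 12 + 8 = hour 20.
All tasks are finished once the last one completes. Finish times: Task 1 at 3, Task 2 at 5, Task 3 at 9, Task 4 at 12, Task 5 at 20, Task 6 at 14, Task 7 at 10. The latest is hour 20.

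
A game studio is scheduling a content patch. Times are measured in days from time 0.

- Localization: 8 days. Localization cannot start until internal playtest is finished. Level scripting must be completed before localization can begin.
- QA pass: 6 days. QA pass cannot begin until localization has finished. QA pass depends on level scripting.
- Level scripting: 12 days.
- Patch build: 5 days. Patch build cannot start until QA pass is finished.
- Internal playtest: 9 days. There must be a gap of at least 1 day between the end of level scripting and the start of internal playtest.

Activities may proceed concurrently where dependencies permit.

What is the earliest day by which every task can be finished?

Level scripting can start immediately at day 0; it finishes at day 12.
Internal playtest waits on level scripting (finishes day 12, plus 1-day gap → day 13), so it starts at day 13 and finishes at 13 + 9 = day 22.
For localization: internal playtest (finishes day 22); level scripting (finishes day 12). Taking the maximum gives a start of day 22, and it finishes at 22 + 8 = day 30.
QA pass needs all of localization (finishes day 30); level scripting (finishes day 12). That puts its earliest start at day 30; it finishes at 30 + 6 = day 36.
After QA pass (finishes day 36), patch build can start at day 36 and finishes at day 41.
All tasks are finished once the last one completes. Finish times: Level scripting at 12, Internal playtest at 22, Localization at 30, QA pass at 36, Patch build at 41. The latest is day 41.

41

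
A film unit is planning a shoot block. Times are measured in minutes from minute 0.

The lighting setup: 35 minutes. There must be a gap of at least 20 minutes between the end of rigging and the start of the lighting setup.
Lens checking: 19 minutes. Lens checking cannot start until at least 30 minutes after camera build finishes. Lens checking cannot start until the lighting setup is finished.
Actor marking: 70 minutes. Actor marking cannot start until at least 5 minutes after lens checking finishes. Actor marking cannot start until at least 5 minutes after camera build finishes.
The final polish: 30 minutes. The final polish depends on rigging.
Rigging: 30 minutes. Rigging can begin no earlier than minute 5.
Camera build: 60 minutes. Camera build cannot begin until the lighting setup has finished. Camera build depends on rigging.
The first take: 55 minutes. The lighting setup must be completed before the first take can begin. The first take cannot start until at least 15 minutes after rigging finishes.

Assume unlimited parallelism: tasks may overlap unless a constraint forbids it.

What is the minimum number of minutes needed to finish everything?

After its own release at minute 5, rigging can start at minute 5 and finishes at minute 35.
The final polish cannot begin until rigging (finishes minute 35). It runs from minute 35 to 35 + 30 = minute 65.
After rigging (finishes minute 35, plus 20-minute gap → minute 55), the lighting setup can start at minute 55 and finishes at minute 90.
The first take has to wait for the lighting setup (finishes minute 90); rigging (finishes minute 35, plus 15-minute gap → minute 50). The latest of these is minute 90, so the first take runs minute 90 to 90 + 55 = minute 145.
For camera build: the lighting setup (finishes minute 90); rigging (finishes minute 35). Taking the maximum gives a start of minute 90, and it finishes at 90 + 60 = minute 150.
Lens checking cannot start until camera build (finishes minute 150, plus 30-minute gap → minute 180); the lighting setup (finishes minute 90). The controlling bound is minute 180, so lens checking finishes at 180 + 19 = minute 199.
Actor marking cannot start until lens checking (finishes minute 199, plus 5-minute gap → minute 204); camera build (finishes minute 150, plus 5-minute gap → minute 155). The controlling bound is minute 204, so actor marking finishes at 204 + 70 = minute 274.
All tasks are finished once the last one completes. Finish times: Rigging at 35, The lighting setup at 90, Camera build at 150, Lens checking at 199, Actor marking at 274, The final polish at 65, The first take at 145. The latest is minute 274.

274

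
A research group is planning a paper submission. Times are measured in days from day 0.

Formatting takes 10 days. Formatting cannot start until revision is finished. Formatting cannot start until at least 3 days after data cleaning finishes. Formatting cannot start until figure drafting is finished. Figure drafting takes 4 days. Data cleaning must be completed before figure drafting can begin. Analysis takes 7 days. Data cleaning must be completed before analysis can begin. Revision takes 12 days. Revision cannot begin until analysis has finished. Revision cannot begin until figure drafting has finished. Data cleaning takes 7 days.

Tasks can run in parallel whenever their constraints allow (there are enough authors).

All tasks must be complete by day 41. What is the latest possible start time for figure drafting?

To finish by day 41, formatting (duration 10) must start no later than day 31.
Revision has to be done before formatting (must start by day 31). That means finishing by day 31, i.e. starting by 31 − 12 = day 19.
Figure drafting feeds revision (must start by day 19); formatting (must start by day 31). Taking the minimum, figure drafting must finish by day 19 and start by 19 − 4 = day 15.

15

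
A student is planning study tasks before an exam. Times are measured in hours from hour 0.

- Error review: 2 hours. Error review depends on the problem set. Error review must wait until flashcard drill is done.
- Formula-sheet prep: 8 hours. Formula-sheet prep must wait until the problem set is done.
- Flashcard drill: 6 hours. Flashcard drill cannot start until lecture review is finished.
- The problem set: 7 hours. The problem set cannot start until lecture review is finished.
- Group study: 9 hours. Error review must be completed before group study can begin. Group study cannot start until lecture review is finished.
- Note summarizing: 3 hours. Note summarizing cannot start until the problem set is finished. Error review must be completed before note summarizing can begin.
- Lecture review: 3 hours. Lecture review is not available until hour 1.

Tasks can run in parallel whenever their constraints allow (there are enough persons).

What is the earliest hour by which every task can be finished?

22

Lecture review cannot begin until its own release at hour 1. It runs from hour 1 to 1 + 3 = hour 4.
Flashcard drill cannot begin until lecture review (finishes hour 4). It runs from hour 4 to 4 + 6 = hour 10.
After lecture review (finishes hour 4), the problem set can start at hour 4 and finishes at hour 11.
Formula-sheet prep cannot begin until the problem set (finishes hour 11). It runs from hour 11 to 11 + 8 = hour 19.
For error review: the problem set (finishes hour 11); flashcard drill (finishes hour 10). Taking the maximum gives a start of hour 11, and it finishes at 11 + 2 = hour 13.
For note summarizing: the problem set (finishes hour 11); error review (finishes hour 13). Taking the maximum gives a start of hour 13, and it finishes at 13 + 3 = hour 16.
Group study has to wait for error review (finishes hour 13); lecture review (finishes hour 4). The latest of these is hour 13, so group study runs hour 13 to 13 + 9 = hour 22.
All tasks are finished once the last one completes. Finish times: Lecture review at 4, The problem set at 11, Flashcard drill at 10, Error review at 13, Group study at 22, Note summarizing at 16, Formula-sheet prep at 19. The latest is hour 22.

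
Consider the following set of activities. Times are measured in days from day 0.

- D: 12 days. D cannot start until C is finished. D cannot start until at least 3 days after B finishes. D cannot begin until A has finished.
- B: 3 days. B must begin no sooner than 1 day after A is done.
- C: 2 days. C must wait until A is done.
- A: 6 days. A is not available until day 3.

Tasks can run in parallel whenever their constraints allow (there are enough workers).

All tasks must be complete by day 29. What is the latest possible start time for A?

D must finish by day 29; it takes 12 days, so it must start by 29 − 12 = day 17.
Since D (must start by day 17, minus 3-day gap → day 14) depends on it, B must finish by day 14. Backing off its 3-day duration gives a latest start of day 11.
C has to be done before D (must start by day 17). That means finishing by day 17, i.e. starting by 17 − 2 = day 15.
For A: B (must start by day 11, minus 1-day gap → day 10); C (must start by day 15); D (must start by day 17). The most restrictive is day 10; with a 6-day duration, A must start by day 4.

4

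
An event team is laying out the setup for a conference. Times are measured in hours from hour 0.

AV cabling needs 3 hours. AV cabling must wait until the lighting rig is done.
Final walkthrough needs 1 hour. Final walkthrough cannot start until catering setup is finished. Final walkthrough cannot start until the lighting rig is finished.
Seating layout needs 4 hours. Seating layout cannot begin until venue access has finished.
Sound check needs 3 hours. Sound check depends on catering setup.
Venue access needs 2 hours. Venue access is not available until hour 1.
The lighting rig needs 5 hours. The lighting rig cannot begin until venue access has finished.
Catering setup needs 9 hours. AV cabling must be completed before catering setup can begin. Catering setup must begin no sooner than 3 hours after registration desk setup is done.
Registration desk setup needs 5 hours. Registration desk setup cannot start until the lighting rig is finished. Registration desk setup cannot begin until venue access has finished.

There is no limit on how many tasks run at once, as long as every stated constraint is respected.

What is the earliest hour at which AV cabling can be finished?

11

Venue access cannot begin until its own release at hour 1. It runs from hour 1 to 1 + 2 = hour 3.
The lighting rig waits on venue access (finishes hour 3), so it starts at hour 3 and finishes at 3 + 5 = hour 8.
AV cabling cannot begin until the lighting rig (finishes hour 8). It runs from hour 8 to 8 + 3 = hour 11.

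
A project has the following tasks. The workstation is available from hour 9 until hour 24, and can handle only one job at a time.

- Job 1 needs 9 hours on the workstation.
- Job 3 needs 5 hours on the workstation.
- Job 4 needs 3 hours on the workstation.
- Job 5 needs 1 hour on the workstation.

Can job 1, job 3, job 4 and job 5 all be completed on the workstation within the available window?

No

The workstation window is 24 − 9 = 15 hours.
Running back to back, the jobs need 9 + 5 + 3 + 1 = 18 hours on the workstation.
Since 18 > 15, they cannot all fit.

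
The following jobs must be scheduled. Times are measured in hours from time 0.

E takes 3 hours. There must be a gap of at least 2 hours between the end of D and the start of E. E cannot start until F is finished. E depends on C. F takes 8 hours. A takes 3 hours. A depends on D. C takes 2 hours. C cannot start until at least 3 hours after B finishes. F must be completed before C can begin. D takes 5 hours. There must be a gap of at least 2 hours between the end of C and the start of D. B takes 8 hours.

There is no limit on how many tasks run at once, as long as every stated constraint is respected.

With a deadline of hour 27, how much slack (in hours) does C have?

2

Nothing blocks F, so it runs from hour 0 to hour 8.
Nothing blocks B, so it runs from hour 0 to hour 8.
C cannot start until B (finishes hour 8, plus 3-hour gap → hour 11); F (finishes hour 8). The controlling bound is hour 11, so C finishes at 11 + 2 = hour 13.

Working backward from the deadline:
Nothing follows A; the deadline of hour 27 is its only limit. It must start by 27 − 3 = hour 24.
E has no dependents, so it just needs to finish by hour 27. Starting by 27 − 3 = hour 24 achieves that.
D feeds A (must start by hour 24); E (must start by hour 24, minus 2-hour gap → hour 22). Taking the minimum, D must finish by hour 22 and start by 22 − 5 = hour 17.
C has several dependents: D (must start by hour 17, minus 2-hour gap → hour 15); E (must start by hour 24). The earliest of those limits is hour 15, so C must start by 15 − 2 = hour 13.
So C can start as early as hour 11 and as late as hour 13, giving 13 − 11 = 2 hours of slack.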